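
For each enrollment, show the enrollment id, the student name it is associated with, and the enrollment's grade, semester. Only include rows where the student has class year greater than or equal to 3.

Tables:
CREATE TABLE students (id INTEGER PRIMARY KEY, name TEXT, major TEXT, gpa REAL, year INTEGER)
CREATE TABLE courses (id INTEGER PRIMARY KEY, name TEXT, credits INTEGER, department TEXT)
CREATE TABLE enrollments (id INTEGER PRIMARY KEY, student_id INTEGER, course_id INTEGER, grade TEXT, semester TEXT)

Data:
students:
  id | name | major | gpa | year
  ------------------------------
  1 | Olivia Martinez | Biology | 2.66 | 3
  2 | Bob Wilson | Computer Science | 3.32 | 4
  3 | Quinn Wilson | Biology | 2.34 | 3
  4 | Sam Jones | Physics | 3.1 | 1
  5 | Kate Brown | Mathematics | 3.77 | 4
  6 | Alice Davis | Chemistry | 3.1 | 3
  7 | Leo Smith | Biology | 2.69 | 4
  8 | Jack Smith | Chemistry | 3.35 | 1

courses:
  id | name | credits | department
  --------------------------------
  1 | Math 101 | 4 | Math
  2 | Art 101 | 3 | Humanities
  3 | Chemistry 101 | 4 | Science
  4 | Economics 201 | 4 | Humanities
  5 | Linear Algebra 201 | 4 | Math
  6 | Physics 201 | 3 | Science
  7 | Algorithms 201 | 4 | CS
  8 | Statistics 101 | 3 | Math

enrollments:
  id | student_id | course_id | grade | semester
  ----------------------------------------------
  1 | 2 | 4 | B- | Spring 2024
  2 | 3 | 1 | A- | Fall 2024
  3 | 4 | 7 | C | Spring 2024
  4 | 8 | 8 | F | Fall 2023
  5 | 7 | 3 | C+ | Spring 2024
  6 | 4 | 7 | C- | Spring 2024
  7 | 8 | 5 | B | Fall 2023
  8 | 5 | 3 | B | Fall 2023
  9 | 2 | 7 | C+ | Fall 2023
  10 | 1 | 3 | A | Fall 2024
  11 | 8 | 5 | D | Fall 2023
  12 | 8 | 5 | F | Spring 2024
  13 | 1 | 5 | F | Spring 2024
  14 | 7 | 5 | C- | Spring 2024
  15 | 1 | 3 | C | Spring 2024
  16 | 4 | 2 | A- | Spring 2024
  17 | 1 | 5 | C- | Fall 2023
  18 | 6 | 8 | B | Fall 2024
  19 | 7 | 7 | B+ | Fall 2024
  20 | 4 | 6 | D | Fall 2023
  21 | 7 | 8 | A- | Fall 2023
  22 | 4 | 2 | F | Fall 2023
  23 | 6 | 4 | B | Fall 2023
SELECT c.id, p.name AS student, c.grade, c.semester FROM enrollments c JOIN students p ON c.student_id = p.id WHERE p.year >= 3

Execution result:
id | student | grade | semester
1 | Bob Wilson | B- | Spring 2024
2 | Quinn Wilson | A- | Fall 2024
5 | Leo Smith | C+ | Spring 2024
8 | Kate Brown | B | Fall 2023
9 | Bob Wilson | C+ | Fall 2023
10 | Olivia Martinez | A | Fall 2024
13 | Olivia Martinez | F | Spring 2024
14 | Leo Smith | C- | Spring 2024
15 | Olivia Martinez | C | Spring 2024
17 | Olivia Martinez | C- | Fall 2023
18 | Alice Davis | B | Fall 2024
19 | Leo Smith | B+ | Fall 2024
21 | Leo Smith | A- | Fall 2023
23 | Alice Davis | B | Fall 2023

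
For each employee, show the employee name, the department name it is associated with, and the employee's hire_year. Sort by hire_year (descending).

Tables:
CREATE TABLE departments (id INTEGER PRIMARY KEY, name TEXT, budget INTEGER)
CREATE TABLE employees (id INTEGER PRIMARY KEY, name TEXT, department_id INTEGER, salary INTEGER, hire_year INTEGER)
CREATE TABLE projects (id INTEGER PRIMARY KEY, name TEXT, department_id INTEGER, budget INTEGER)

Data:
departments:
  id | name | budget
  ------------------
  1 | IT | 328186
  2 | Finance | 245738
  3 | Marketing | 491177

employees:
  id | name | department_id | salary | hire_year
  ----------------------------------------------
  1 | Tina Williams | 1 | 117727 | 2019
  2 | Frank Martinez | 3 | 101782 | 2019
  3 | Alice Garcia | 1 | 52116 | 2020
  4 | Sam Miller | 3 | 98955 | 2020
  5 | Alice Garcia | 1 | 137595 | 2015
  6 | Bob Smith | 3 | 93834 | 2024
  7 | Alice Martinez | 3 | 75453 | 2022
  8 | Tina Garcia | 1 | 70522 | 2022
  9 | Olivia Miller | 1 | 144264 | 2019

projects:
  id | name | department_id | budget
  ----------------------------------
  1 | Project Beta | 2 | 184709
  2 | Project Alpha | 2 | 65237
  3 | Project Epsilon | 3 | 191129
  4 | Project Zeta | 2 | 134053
SELECT c.name, p.name AS department, c.hire_year FROM employees c JOIN departments p ON c.department_id = p.id ORDER BY c.hire_year DESC

Execution result:
name | department | hire_year
Bob Smith | Marketing | 2024
Alice Martinez | Marketing | 2022
Tina Garcia | IT | 2022
Alice Garcia | IT | 2020
Sam Miller | Marketing | 2020
Tina Williams | IT | 2019
Frank Martinez | Marketing | 2019
Olivia Miller | IT | 2019
Alice Garcia | IT | 2015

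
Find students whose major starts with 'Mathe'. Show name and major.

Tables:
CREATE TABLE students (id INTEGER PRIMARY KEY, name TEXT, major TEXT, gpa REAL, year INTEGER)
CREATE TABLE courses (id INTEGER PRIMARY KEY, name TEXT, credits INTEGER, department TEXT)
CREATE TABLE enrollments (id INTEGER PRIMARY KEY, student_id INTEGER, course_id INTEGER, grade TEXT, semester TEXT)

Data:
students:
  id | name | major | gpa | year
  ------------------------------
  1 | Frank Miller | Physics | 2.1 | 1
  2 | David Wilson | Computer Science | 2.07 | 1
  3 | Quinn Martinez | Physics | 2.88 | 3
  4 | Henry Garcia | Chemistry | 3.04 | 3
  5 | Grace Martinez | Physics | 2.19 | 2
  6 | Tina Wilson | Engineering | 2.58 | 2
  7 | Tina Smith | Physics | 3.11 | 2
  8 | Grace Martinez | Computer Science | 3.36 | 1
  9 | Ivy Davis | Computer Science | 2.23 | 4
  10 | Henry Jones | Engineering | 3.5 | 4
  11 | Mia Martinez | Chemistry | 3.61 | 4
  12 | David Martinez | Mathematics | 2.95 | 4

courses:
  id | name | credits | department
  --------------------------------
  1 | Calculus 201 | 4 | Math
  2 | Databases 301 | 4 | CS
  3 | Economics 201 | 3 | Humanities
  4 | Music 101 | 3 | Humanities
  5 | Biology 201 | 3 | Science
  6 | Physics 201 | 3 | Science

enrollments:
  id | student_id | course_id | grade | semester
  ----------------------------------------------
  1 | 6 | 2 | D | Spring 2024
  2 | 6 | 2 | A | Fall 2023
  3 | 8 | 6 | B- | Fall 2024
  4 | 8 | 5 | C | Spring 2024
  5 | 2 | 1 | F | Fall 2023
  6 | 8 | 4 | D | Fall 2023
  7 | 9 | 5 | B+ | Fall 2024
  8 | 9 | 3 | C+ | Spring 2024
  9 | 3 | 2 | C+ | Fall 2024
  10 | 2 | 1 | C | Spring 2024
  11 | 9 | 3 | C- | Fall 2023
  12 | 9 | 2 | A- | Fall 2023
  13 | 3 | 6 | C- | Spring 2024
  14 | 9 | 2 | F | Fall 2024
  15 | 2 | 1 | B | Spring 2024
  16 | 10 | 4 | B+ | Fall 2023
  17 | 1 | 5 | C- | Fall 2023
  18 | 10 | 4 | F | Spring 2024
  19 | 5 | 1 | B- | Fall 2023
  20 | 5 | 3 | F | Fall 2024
SELECT name, major FROM students WHERE major LIKE 'Mathe%'

Execution result:
name | major
David Martinez | Mathematics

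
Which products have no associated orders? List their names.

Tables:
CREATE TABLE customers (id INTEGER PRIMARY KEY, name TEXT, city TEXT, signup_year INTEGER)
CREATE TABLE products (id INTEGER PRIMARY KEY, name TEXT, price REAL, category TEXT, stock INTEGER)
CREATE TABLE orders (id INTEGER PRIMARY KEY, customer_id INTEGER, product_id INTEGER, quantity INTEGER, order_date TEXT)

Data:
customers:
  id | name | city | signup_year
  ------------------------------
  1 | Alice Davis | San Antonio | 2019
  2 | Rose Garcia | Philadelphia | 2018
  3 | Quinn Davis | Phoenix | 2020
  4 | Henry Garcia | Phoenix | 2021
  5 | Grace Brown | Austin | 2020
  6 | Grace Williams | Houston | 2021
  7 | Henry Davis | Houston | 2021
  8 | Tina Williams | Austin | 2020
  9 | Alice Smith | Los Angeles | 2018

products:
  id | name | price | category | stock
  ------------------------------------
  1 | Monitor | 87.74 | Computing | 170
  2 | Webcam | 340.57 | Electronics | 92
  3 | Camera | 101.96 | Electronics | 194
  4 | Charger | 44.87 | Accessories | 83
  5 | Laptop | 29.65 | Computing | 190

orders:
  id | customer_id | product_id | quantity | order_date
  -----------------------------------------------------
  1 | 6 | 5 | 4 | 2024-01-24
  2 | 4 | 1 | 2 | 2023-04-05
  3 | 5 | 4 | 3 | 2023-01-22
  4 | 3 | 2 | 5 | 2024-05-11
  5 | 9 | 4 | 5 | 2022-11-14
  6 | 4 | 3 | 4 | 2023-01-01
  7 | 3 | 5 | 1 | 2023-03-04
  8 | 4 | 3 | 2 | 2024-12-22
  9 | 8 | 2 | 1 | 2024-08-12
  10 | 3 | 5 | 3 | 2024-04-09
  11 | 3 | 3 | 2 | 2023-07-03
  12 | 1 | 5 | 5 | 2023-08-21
SELECT p.name FROM products p LEFT JOIN orders c ON c.product_id = p.id WHERE c.id IS NULL

Execution result:
(no rows)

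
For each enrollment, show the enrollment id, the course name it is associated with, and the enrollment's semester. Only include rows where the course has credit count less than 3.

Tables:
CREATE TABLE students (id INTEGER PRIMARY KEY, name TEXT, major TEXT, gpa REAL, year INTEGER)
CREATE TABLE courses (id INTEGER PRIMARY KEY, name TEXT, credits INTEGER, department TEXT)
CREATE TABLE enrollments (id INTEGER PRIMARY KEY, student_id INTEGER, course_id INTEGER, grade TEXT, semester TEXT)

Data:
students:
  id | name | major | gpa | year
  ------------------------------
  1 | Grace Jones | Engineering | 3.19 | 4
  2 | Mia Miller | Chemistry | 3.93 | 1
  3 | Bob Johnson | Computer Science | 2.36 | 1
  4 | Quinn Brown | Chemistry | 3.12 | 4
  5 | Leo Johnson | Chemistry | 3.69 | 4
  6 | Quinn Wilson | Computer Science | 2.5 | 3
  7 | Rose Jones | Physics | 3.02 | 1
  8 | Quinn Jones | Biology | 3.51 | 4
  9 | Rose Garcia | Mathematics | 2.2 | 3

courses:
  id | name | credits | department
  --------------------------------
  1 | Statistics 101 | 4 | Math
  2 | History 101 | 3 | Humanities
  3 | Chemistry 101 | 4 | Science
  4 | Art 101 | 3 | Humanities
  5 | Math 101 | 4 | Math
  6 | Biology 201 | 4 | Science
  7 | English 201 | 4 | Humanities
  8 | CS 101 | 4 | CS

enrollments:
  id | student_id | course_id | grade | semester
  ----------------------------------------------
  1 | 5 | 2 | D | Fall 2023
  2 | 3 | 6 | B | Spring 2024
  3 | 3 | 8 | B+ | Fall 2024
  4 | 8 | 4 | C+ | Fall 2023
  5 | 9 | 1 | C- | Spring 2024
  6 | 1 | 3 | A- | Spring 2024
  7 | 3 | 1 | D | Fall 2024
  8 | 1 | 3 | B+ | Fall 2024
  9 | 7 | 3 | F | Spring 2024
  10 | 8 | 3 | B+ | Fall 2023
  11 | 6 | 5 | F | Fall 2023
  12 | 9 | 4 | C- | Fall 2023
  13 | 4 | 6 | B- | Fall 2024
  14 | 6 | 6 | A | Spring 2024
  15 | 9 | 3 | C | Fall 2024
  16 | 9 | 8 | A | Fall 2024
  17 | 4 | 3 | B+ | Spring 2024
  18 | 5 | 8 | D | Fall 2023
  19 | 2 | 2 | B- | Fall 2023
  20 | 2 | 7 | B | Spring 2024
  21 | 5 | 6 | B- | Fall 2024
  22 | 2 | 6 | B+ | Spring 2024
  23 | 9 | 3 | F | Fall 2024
SELECT c.id, p.name AS course, c.semester FROM enrollments c JOIN courses p ON c.course_id = p.id WHERE p.credits < 3

Execution result:
(no rows)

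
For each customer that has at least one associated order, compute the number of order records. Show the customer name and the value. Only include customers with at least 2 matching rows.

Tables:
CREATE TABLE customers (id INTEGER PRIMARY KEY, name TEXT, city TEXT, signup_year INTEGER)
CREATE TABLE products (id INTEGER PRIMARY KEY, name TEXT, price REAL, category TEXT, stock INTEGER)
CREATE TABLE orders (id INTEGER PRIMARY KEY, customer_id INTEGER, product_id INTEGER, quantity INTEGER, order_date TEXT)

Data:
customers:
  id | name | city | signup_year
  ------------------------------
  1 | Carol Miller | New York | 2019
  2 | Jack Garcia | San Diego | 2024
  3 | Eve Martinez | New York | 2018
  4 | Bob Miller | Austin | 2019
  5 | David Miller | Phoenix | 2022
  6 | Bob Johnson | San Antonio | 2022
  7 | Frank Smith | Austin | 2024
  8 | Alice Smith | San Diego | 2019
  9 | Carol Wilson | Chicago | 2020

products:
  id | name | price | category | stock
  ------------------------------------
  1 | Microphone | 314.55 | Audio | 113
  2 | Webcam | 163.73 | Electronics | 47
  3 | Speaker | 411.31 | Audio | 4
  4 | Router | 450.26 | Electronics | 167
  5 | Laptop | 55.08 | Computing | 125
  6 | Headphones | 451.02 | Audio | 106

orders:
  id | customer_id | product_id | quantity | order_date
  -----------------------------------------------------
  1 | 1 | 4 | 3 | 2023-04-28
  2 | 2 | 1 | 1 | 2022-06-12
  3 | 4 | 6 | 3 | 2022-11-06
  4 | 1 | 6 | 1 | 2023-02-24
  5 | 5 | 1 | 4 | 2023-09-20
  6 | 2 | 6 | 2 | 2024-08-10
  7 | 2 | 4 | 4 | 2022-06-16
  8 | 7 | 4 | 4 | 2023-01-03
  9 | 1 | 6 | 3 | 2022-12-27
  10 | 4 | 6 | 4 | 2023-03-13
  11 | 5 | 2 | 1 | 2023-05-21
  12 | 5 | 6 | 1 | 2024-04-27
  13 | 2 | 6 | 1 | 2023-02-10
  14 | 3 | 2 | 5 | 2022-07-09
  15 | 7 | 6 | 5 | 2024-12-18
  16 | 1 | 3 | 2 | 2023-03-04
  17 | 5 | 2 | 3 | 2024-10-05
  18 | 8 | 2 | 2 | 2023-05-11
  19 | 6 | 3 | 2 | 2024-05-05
SELECT p.name, COUNT(*) AS n FROM orders c JOIN customers p ON c.customer_id = p.id GROUP BY p.id, p.name HAVING COUNT(*) >= 2

Execution result:
name | n
Carol Miller | 4
Jack Garcia | 4
Bob Miller | 2
David Miller | 4
Frank Smith | 2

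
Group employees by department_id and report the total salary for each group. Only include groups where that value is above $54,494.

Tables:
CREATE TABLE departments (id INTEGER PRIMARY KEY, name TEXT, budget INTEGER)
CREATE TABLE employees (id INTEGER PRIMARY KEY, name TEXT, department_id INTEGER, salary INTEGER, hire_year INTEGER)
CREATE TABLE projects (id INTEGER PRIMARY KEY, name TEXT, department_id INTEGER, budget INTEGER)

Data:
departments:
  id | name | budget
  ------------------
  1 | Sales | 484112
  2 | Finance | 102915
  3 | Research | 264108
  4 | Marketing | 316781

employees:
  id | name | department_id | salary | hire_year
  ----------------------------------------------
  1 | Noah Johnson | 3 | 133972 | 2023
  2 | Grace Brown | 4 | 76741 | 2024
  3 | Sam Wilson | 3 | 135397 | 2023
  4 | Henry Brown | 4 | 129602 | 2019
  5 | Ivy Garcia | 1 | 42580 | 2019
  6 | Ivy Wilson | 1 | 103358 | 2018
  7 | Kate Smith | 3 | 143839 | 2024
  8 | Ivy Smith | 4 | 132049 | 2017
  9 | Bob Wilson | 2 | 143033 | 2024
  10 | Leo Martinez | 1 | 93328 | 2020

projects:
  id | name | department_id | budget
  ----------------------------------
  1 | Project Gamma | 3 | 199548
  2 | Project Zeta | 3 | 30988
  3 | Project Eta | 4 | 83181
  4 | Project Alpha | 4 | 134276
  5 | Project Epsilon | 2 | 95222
SELECT department_id, SUM(salary) AS sum_salary FROM employees GROUP BY department_id HAVING SUM(salary) > 54494

Execution result:
department_id | sum_salary
1 | 239266
2 | 143033
3 | 413208
4 | 338392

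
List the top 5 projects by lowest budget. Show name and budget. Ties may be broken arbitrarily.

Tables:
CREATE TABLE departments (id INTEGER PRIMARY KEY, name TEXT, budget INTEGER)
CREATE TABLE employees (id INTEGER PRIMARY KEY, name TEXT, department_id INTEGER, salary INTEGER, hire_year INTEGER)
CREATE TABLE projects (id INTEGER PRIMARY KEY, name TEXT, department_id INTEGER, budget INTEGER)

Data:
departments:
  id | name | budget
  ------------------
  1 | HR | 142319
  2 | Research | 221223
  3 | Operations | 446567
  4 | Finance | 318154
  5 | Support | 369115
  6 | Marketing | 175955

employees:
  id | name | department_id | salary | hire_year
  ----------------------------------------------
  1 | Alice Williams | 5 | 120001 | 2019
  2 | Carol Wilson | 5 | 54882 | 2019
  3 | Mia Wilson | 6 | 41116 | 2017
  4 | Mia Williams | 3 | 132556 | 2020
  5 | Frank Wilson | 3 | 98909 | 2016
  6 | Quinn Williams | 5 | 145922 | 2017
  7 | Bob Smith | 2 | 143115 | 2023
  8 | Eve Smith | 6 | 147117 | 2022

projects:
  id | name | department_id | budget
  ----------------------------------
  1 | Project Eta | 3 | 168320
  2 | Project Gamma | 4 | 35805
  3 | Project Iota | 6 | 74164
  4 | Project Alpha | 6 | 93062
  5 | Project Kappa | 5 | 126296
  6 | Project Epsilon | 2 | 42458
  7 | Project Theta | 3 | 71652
SELECT name, budget FROM projects ORDER BY budget ASC LIMIT 5

Execution result:
name | budget
Project Gamma | 35805
Project Epsilon | 42458
Project Theta | 71652
Project Iota | 74164
Project Alpha | 93062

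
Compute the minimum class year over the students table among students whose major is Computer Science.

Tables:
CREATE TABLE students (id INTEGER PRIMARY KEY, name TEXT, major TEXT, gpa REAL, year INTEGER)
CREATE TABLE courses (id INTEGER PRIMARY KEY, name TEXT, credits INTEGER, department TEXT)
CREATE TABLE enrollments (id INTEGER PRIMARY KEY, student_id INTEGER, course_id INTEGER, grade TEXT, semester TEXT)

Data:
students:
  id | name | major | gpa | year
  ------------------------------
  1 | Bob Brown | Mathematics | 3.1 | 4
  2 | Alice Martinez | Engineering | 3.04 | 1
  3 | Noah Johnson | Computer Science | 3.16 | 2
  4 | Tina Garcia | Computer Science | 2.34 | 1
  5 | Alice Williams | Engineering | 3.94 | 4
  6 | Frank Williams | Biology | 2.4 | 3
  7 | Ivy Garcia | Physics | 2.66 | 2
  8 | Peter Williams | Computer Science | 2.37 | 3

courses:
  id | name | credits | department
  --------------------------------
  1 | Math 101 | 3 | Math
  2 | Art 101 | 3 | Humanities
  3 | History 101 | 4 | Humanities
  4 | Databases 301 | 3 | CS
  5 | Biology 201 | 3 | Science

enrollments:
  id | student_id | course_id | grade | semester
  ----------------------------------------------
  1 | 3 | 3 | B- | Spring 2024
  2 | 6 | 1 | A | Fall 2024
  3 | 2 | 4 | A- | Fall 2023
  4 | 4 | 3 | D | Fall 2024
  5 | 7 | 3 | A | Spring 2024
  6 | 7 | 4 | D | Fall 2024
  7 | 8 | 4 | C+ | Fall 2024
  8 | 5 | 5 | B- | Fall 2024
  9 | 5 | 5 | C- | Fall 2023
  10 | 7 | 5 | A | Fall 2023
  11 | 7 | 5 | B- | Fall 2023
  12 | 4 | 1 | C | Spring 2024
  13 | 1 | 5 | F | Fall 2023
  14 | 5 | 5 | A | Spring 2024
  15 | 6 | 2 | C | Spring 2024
SELECT MIN(year) FROM students WHERE major = 'Computer Science'

Execution result:
1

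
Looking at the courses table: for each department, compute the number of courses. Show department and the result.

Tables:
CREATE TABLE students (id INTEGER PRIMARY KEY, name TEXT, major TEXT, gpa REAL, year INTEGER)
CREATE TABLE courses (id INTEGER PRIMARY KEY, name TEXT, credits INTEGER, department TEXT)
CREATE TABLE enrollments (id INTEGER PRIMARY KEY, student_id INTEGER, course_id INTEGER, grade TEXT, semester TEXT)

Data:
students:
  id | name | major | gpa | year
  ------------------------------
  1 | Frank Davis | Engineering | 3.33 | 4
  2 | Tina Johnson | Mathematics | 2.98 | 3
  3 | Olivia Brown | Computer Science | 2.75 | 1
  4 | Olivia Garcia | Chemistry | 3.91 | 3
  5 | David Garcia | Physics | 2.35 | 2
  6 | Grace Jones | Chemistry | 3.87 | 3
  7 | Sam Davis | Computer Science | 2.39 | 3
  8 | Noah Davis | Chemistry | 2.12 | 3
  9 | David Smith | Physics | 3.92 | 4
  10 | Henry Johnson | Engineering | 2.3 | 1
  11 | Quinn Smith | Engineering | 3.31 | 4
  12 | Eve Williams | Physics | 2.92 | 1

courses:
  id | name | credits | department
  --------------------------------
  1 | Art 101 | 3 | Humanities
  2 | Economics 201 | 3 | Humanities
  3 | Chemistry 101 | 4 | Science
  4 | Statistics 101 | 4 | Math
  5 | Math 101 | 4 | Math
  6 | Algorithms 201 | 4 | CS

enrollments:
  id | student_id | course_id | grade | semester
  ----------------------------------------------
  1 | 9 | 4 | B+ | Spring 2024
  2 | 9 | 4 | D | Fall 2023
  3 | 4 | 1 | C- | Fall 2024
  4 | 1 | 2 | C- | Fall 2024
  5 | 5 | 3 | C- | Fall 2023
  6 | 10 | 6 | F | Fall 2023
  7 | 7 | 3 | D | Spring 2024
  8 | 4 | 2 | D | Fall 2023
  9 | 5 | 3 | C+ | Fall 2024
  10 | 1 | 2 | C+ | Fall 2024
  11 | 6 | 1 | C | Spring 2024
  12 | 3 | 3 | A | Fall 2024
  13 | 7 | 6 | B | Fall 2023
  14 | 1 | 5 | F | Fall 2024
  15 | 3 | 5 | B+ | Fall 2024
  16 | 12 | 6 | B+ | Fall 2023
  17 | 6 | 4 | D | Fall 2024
SELECT department, COUNT(*) AS n FROM courses GROUP BY department

Execution result:
department | n
CS | 1
Humanities | 2
Math | 2
Science | 1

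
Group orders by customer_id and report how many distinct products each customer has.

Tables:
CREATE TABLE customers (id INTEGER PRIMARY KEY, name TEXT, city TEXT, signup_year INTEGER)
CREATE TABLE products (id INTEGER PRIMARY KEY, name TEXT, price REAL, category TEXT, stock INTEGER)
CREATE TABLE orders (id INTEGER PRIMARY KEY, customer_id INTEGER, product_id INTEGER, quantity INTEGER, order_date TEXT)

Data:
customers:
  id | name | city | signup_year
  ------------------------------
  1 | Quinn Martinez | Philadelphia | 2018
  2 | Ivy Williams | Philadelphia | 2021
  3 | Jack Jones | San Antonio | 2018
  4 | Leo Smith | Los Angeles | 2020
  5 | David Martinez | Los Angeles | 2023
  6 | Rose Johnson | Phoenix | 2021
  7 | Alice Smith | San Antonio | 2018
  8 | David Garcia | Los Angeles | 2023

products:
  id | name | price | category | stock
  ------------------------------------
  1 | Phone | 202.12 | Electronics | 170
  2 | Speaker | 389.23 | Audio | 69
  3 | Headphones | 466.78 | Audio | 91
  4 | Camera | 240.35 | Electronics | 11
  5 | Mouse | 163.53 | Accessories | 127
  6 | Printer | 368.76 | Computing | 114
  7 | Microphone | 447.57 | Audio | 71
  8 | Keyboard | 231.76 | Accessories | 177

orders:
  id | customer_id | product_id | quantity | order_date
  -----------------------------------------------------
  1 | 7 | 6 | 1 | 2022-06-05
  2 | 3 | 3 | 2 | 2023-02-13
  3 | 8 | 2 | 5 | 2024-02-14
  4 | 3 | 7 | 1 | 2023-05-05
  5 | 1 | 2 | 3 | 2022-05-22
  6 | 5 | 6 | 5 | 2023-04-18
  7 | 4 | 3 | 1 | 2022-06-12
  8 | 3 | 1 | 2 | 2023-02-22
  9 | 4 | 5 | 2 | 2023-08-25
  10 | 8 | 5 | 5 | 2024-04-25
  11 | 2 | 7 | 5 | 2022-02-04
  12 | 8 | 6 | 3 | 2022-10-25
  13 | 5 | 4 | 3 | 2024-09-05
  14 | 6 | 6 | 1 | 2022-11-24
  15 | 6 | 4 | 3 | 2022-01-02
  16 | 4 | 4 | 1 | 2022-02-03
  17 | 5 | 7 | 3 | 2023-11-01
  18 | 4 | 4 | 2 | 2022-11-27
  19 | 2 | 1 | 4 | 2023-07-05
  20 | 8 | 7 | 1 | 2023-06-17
SELECT customer_id, COUNT(DISTINCT product_id) AS distinct_product_count FROM orders GROUP BY customer_id

Execution result:
customer_id | distinct_product_count
1 | 1
2 | 2
3 | 3
4 | 3
5 | 3
6 | 2
7 | 1
8 | 4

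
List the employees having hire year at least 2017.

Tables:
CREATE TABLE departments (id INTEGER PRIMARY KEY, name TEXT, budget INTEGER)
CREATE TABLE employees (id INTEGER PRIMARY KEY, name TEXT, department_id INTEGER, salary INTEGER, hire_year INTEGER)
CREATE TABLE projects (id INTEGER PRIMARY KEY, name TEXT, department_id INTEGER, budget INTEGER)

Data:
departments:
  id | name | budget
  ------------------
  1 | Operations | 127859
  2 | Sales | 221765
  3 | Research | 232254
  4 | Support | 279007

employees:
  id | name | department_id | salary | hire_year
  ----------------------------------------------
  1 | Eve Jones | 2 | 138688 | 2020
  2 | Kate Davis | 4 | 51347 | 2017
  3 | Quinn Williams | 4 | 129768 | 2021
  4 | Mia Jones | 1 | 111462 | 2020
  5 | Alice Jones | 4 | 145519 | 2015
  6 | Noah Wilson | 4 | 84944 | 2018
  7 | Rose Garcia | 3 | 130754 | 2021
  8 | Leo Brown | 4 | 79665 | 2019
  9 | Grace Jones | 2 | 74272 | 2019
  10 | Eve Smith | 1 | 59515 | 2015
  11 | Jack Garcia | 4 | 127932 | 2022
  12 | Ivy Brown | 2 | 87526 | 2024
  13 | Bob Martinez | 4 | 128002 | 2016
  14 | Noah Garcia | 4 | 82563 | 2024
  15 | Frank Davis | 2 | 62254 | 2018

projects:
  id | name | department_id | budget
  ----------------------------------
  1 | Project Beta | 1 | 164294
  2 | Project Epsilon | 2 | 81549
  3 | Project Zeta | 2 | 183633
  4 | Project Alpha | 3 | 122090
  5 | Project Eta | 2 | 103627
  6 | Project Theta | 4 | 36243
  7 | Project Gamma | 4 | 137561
SELECT name, hire_year FROM employees WHERE hire_year >= 2017

Execution result:
name | hire_year
Eve Jones | 2020
Kate Davis | 2017
Quinn Williams | 2021
Mia Jones | 2020
Noah Wilson | 2018
Rose Garcia | 2021
Leo Brown | 2019
Grace Jones | 2019
Jack Garcia | 2022
Ivy Brown | 2024
Noah Garcia | 2024
Frank Davis | 2018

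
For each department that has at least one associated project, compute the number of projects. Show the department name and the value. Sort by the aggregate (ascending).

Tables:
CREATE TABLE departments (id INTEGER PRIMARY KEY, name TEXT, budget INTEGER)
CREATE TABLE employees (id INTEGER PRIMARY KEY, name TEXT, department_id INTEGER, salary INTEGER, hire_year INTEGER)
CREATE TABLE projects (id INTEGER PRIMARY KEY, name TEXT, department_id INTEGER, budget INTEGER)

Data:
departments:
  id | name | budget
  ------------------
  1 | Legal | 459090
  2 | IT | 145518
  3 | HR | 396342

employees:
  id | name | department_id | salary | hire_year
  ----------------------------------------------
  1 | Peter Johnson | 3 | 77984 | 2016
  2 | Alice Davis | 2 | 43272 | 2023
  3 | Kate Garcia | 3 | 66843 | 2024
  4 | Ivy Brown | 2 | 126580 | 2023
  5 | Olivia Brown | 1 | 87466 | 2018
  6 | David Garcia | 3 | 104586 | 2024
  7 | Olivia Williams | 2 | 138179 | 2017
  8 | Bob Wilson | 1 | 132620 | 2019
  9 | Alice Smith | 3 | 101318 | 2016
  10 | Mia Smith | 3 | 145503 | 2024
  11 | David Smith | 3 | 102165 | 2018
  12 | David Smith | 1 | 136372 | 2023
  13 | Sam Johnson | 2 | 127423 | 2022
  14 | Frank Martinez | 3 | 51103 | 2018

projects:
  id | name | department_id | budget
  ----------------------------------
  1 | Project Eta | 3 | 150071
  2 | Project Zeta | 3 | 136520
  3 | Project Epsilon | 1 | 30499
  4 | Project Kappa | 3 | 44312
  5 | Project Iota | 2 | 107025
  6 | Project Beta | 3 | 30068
SELECT p.name, COUNT(*) AS n FROM projects c JOIN departments p ON c.department_id = p.id GROUP BY p.id, p.name ORDER BY n ASC

Execution result:
name | n
Legal | 1
IT | 1
HR | 4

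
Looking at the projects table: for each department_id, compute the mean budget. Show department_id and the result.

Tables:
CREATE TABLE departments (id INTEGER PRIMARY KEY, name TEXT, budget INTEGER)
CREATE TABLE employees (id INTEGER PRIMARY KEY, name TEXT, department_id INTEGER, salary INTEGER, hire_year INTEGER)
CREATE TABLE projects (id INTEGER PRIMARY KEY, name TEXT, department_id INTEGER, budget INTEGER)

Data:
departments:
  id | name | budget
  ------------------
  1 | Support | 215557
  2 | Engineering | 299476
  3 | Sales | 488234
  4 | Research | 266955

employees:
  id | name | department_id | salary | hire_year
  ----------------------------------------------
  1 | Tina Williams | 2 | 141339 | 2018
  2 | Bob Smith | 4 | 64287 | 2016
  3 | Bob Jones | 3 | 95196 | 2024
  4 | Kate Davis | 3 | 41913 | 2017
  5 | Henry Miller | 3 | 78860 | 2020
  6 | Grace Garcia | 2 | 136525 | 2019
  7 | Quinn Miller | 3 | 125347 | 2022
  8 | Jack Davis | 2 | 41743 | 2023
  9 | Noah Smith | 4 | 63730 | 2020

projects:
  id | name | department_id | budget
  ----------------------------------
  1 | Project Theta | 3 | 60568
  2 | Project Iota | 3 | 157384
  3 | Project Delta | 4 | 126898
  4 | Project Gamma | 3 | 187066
SELECT department_id, AVG(budget) AS avg_budget FROM projects GROUP BY department_id

Execution result:
department_id | avg_budget
3 | 135006.00
4 | 126898.00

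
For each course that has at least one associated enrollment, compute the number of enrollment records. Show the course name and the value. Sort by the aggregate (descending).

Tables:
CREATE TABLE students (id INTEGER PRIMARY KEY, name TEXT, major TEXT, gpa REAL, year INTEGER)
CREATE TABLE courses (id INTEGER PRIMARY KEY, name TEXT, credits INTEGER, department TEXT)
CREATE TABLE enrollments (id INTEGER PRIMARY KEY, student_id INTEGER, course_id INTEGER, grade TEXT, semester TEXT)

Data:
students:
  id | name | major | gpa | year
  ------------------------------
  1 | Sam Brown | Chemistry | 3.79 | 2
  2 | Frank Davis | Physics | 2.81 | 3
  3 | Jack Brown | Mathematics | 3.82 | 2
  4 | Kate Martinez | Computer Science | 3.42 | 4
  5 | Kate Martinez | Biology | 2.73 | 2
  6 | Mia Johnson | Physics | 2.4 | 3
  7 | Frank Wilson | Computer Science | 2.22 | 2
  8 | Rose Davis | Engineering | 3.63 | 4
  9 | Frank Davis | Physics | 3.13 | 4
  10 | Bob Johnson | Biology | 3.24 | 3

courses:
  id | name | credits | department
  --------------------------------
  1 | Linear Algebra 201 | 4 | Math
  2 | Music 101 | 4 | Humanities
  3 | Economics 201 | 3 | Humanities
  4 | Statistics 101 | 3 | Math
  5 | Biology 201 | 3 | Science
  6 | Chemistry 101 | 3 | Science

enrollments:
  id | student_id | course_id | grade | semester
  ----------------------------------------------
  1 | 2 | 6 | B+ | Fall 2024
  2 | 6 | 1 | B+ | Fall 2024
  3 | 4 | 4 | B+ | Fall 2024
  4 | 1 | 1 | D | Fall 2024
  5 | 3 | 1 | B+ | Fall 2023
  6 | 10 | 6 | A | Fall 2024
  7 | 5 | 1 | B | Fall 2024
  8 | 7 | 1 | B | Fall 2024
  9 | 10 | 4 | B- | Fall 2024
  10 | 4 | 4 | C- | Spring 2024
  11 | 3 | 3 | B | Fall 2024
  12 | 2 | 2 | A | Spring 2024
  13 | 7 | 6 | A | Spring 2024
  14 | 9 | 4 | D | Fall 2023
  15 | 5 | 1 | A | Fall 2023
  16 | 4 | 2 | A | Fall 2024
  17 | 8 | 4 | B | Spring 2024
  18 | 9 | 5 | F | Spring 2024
SELECT p.name, COUNT(*) AS n FROM enrollments c JOIN courses p ON c.course_id = p.id GROUP BY p.id, p.name ORDER BY n DESC

Execution result:
name | n
Linear Algebra 201 | 6
Statistics 101 | 5
Chemistry 101 | 3
Music 101 | 2
Economics 201 | 1
Biology 201 | 1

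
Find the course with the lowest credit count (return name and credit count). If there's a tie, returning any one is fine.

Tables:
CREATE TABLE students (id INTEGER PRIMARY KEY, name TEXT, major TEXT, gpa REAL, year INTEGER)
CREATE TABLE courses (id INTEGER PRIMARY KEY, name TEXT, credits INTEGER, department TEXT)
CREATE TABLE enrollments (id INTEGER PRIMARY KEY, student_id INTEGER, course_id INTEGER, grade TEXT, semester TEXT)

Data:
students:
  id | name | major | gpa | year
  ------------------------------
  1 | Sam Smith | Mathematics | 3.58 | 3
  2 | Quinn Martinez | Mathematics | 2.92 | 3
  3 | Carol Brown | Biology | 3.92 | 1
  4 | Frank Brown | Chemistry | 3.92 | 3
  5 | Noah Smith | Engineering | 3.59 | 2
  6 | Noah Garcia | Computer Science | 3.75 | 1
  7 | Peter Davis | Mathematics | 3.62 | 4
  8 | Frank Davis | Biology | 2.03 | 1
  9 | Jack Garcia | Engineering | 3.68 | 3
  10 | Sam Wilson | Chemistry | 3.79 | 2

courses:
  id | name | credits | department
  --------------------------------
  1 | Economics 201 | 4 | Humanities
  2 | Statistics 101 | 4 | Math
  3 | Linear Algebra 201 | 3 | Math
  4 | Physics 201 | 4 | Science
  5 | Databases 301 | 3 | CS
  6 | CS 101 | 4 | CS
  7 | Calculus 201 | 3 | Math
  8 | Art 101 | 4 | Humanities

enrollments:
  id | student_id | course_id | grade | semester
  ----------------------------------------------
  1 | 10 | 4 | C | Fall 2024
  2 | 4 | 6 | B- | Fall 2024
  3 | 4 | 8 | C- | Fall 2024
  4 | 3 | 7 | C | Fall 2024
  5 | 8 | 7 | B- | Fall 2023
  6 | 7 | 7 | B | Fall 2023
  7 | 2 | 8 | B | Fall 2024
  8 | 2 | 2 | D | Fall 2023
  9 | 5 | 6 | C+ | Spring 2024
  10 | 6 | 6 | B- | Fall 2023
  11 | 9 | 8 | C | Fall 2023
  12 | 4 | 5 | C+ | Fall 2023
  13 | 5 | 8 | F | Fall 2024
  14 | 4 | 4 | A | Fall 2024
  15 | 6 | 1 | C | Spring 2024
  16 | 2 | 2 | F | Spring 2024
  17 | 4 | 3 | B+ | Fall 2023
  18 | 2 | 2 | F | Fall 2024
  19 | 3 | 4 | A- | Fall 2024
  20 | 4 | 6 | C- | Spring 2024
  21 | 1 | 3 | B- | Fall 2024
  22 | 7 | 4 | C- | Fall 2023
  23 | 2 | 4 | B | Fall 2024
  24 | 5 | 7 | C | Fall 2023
SELECT name, credits FROM courses ORDER BY credits ASC LIMIT 1

Execution result:
name | credits
Linear Algebra 201 | 3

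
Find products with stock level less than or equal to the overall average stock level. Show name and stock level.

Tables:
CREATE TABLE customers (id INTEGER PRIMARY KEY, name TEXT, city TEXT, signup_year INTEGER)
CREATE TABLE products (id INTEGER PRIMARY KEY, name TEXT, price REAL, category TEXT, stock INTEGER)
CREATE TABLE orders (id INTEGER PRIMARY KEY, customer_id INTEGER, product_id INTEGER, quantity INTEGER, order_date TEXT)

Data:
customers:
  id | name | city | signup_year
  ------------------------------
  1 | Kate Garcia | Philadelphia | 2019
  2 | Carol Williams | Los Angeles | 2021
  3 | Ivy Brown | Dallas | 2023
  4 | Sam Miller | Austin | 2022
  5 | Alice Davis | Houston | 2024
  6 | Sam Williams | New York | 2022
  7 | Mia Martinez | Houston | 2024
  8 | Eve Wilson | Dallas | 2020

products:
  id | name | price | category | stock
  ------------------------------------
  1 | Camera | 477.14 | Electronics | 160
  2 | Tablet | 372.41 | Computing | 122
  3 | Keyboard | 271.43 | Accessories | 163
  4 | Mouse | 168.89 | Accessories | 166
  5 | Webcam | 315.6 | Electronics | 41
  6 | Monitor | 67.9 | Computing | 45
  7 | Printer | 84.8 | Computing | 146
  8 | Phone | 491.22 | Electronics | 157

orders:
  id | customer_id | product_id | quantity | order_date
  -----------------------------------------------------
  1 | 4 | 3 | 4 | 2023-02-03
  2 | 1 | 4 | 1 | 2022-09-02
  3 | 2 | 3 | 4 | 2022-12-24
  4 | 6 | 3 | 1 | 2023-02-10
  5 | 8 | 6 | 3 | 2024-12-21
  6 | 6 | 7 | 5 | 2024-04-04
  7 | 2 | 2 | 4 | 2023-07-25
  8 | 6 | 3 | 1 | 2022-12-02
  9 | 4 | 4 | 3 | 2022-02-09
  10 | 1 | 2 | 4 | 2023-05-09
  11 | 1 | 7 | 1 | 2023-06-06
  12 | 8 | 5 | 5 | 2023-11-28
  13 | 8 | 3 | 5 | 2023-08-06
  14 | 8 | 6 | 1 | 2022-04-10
SELECT name, stock FROM products WHERE stock <= (SELECT AVG(stock) FROM products)

Execution result:
name | stock
Tablet | 122
Webcam | 41
Monitor | 45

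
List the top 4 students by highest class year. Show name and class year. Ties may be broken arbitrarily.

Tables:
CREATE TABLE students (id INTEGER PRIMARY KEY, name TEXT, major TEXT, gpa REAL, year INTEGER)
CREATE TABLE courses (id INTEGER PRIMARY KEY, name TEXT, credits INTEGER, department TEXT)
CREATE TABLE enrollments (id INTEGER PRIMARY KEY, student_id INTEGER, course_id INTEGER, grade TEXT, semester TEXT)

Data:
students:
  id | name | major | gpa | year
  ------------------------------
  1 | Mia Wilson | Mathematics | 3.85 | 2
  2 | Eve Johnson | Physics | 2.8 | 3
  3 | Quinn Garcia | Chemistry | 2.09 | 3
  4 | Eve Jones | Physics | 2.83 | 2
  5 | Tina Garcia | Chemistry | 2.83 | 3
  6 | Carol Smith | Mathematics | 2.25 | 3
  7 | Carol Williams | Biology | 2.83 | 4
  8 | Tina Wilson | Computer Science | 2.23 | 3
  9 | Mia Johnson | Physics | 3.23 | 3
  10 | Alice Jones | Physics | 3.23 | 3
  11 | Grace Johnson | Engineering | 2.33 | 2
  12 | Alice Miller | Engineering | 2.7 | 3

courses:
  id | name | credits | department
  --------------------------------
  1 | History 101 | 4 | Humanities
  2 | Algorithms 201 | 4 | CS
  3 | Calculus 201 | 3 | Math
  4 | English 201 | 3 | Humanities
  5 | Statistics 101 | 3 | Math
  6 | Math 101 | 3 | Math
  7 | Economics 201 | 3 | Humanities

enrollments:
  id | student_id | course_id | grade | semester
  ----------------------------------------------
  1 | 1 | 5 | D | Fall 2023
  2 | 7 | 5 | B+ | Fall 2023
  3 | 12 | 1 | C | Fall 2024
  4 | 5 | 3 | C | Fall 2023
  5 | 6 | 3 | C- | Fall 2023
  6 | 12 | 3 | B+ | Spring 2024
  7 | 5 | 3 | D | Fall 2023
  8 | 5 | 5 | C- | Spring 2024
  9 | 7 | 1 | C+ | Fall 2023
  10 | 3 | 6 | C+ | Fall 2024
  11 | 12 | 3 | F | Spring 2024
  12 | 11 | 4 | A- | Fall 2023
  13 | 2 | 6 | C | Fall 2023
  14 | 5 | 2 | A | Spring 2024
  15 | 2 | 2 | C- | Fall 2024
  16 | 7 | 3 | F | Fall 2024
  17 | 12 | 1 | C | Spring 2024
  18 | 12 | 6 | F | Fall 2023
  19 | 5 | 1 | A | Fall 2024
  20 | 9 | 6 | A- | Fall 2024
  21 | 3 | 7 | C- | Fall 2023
SELECT name, year FROM students ORDER BY year DESC LIMIT 4

Execution result:
name | year
Carol Williams | 4
Eve Johnson | 3
Quinn Garcia | 3
Tina Garcia | 3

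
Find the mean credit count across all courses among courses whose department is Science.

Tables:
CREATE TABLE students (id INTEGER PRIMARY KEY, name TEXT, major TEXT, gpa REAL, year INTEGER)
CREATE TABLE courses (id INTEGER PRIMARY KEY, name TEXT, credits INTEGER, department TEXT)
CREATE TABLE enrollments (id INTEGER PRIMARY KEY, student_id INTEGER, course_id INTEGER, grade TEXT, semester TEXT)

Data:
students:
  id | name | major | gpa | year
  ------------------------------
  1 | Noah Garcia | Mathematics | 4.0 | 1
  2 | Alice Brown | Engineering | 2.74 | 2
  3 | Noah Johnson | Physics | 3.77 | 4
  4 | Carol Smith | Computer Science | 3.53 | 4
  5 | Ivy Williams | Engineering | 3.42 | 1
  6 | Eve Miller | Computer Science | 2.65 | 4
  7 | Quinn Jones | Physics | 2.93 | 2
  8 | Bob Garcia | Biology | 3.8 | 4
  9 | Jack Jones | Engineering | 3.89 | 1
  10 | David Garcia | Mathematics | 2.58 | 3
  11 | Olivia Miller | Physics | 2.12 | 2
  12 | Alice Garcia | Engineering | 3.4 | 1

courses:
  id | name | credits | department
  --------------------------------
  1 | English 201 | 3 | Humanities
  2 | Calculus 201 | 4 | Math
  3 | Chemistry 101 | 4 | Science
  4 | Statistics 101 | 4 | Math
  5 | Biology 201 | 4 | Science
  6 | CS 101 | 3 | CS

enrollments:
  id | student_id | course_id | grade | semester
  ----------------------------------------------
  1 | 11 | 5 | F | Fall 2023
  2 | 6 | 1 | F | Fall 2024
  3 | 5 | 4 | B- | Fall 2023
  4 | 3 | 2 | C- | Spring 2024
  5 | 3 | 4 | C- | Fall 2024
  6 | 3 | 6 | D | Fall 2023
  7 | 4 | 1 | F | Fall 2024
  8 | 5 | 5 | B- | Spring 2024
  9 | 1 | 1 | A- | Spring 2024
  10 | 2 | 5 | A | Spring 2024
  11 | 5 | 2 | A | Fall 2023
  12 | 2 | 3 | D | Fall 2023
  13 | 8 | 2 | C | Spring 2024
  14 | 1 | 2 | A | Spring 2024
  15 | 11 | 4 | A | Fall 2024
SELECT AVG(credits) FROM courses WHERE department = 'Science'

Execution result:
4.00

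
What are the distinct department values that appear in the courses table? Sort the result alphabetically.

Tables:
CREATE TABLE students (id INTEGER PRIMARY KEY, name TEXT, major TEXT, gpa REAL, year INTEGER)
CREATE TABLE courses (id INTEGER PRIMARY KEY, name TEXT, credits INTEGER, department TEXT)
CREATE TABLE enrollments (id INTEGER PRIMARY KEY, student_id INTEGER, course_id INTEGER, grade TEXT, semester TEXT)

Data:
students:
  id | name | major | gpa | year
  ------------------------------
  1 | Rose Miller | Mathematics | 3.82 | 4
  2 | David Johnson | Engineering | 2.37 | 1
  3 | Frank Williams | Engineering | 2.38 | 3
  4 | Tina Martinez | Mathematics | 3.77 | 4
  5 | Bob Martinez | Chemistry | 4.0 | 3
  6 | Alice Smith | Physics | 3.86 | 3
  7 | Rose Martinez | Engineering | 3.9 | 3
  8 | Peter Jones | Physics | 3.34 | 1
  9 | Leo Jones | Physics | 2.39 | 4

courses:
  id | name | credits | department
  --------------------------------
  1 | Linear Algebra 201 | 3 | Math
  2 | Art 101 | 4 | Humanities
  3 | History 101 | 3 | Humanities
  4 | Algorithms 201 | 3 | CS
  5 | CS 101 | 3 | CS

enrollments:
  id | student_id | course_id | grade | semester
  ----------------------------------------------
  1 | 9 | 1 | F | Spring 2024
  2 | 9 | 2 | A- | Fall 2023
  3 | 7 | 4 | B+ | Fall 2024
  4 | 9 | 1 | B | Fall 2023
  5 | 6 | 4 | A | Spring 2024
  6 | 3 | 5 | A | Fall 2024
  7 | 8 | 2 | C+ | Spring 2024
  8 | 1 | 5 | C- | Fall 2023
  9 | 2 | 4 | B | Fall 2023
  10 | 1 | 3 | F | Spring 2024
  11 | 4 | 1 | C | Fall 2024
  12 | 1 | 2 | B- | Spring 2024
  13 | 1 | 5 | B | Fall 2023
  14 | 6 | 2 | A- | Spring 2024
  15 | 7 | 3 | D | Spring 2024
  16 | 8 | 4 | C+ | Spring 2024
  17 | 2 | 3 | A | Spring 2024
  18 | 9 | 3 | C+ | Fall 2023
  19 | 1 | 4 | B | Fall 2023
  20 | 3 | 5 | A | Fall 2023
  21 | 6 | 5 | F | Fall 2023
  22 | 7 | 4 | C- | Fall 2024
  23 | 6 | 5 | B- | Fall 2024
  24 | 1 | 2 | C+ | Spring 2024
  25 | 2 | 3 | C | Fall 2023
SELECT DISTINCT department FROM courses ORDER BY department

Execution result:
department
CS
Humanities
Math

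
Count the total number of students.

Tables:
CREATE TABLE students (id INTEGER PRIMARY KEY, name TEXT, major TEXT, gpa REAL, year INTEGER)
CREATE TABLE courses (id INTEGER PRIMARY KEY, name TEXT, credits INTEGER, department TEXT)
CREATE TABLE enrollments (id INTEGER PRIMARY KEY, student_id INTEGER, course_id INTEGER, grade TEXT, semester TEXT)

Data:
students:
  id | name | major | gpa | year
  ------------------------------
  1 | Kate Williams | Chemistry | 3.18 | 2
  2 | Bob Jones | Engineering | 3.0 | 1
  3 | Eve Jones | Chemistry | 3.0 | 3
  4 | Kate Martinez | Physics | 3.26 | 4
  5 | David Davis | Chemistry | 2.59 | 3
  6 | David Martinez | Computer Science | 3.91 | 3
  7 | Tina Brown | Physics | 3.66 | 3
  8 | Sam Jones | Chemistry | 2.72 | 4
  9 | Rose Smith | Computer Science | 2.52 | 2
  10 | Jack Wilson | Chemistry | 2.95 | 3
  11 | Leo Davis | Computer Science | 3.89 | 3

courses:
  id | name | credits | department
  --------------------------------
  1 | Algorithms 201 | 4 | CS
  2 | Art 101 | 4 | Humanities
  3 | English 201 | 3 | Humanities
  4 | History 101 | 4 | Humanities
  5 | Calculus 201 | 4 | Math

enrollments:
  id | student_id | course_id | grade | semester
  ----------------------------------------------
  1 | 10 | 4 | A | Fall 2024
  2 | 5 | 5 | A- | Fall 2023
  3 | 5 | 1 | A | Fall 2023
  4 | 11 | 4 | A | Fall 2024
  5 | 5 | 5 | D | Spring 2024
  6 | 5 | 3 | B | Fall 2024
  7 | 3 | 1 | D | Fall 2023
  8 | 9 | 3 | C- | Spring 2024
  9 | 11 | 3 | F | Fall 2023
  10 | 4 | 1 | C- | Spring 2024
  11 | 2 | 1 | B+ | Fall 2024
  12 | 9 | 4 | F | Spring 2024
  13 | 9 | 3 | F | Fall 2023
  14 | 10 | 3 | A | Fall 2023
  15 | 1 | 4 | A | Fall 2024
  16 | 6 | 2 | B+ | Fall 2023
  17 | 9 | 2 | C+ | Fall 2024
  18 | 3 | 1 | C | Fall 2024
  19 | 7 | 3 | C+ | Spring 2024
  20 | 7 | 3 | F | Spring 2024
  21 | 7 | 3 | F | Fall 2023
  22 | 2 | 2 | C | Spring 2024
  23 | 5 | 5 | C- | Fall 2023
SELECT COUNT(*) FROM students

Execution result:
11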